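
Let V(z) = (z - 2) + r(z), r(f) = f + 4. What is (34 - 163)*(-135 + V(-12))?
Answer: 20253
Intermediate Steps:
r(f) = 4 + f
V(z) = 2 + 2*z (V(z) = (z - 2) + (4 + z) = (-2 + z) + (4 + z) = 2 + 2*z)
(34 - 163)*(-135 + V(-12)) = (34 - 163)*(-135 + (2 + 2*(-12))) = -129*(-135 + (2 - 24)) = -129*(-135 - 22) = -129*(-157) = 20253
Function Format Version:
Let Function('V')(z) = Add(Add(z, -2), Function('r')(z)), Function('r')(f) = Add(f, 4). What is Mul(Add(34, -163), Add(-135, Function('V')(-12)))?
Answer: 20253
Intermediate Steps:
Function('r')(f) = Add(4, f)
Function('V')(z) = Add(2, Mul(2, z)) (Function('V')(z) = Add(Add(z, -2), Add(4, z)) = Add(Add(-2, z), Add(4, z)) = Add(2, Mul(2, z)))
Mul(Add(34, -163), Add(-135, Function('V')(-12))) = Mul(Add(34, -163), Add(-135, Add(2, Mul(2, -12)))) = Mul(-129, Add(-135, Add(2, -24))) = Mul(-129, Add(-135, -22)) = Mul(-129, -157) = 20253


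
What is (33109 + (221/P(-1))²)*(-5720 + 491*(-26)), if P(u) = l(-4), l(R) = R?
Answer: -5347861155/8 ≈ -6.6848e+8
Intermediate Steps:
P(u) = -4
(33109 + (221/P(-1))²)*(-5720 + 491*(-26)) = (33109 + (221/(-4))²)*(-5720 + 491*(-26)) = (33109 + (221*(-¼))²)*(-5720 - 12766) = (33109 + (-221/4)²)*(-18486) = (33109 + 48841/16)*(-18486) = (578585/16)*(-18486) = -5347861155/8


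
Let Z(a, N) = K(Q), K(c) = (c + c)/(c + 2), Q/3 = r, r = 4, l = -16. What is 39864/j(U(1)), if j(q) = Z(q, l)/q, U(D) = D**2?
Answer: 23254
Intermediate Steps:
Q = 12 (Q = 3*4 = 12)
K(c) = 2*c/(2 + c) (K(c) = (2*c)/(2 + c) = 2*c/(2 + c))
Z(a, N) = 12/7 (Z(a, N) = 2*12/(2 + 12) = 2*12/14 = 2*12*(1/14) = 12/7)
j(q) = 12/(7*q)
39864/j(U(1)) = 39864/((12/(7*(1**2)))) = 39864/(((12/7)/1)) = 39864/(((12/7)*1)) = 39864/(12/7) = 39864*(7/12) = 23254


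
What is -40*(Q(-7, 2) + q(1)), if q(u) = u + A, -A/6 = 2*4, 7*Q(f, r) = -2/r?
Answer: 13200/7 ≈ 1885.7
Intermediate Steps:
Q(f, r) = -2/(7*r) (Q(f, r) = (-2/r)/7 = -2/(7*r))
A = -48 (A = -12*4 = -6*8 = -48)
q(u) = -48 + u (q(u) = u - 48 = -48 + u)
-40*(Q(-7, 2) + q(1)) = -40*(-2/7/2 + (-48 + 1)) = -40*(-2/7*1/2 - 47) = -40*(-1/7 - 47) = -40*(-330/7) = 13200/7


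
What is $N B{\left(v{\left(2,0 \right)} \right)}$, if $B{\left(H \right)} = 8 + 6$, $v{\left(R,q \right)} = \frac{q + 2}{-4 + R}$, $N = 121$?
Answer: $1694$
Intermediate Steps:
$v{\left(R,q \right)} = \frac{2 + q}{-4 + R}$
$B{\left(H \right)} = 14$
$N B{\left(v{\left(2,0 \right)} \right)} = 121 \cdot 14 = 1694$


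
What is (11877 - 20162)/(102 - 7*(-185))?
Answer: -8285/1397 ≈ -5.9306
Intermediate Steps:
(11877 - 20162)/(102 - 7*(-185)) = -8285/(102 + 1295) = -8285/1397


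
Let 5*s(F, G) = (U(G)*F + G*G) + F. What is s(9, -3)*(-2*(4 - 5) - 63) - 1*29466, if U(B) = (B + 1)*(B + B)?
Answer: -155016/5 ≈ -31003.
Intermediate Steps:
U(B) = 2*B*(1 + B) (U(B) = (1 + B)*(2*B) = 2*B*(1 + B))
s(F, G) = F/5 + G²/5 + 2*F*G*(1 + G)/5 (s(F, G) = (((2*G*(1 + G))*F + G*G) + F)/5 = ((2*F*G*(1 + G) + G²) + F)/5 = ((G² + 2*F*G*(1 + G)) + F)/5 = (F + G² + 2*F*G*(1 + G))/5 = F/5 + G²/5 + 2*F*G*(1 + G)/5)
s(9, -3)*(-2*(4 - 5) - 63) - 1*29466 = ((⅕)*9 + (⅕)*(-3)² + (⅖)*9*(-3)*(1 - 3))*(-2*(4 - 5) - 63) - 1*29466 = (9/5 + (⅕)*9 + (⅖)*9*(-3)*(-2))*(-2*(-1) - 63) - 29466 = (9/5 + 9/5 + 108/5)*(2 - 63) - 29466 = (126/5)*(-61) - 29466 = -7686/5 - 29466 = -155016/5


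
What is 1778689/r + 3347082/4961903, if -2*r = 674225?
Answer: -15394678208884/3345439050175 ≈ -4.6017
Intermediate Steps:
r = -674225/2 (r = -½*674225 = -674225/2 ≈ -3.3711e+5)
1778689/r + 3347082/4961903 = 1778689/(-674225/2) + 3347082/4961903 = 1778689*(-2/674225) + 3347082*(1/4961903) = -3557378/674225 + 3347082/4961903 = -15394678208884/3345439050175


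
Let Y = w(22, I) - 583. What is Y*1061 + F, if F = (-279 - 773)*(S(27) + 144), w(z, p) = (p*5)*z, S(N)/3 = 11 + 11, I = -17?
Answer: -2823553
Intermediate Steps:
S(N) = 66 (S(N) = 3*(11 + 11) = 3*22 = 66)
w(z, p) = 5*p*z (w(z, p) = (5*p)*z = 5*p*z)
F = -220920 (F = (-279 - 773)*(66 + 144) = -1052*210 = -220920)
Y = -2453 (Y = 5*(-17)*22 - 583 = -1870 - 583 = -2453)
Y*1061 + F = -2453*1061 - 220920 = -2602633 - 220920 = -2823553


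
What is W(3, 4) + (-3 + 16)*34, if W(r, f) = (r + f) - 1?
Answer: 448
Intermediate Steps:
W(r, f) = -1 + f + r (W(r, f) = (f + r) - 1 = -1 + f + r)
W(3, 4) + (-3 + 16)*34 = (-1 + 4 + 3) + (-3 + 16)*34 = 6 + 13*34 = 6 + 442 = 448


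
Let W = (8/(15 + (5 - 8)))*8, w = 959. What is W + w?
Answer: 2893/3 ≈ 964.33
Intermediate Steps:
W = 16/3 (W = (8/(15 - 3))*8 = (8/12)*8 = ((1/12)*8)*8 = (⅔)*8 = 16/3 ≈ 5.3333)
W + w = 16/3 + 959 = 2893/3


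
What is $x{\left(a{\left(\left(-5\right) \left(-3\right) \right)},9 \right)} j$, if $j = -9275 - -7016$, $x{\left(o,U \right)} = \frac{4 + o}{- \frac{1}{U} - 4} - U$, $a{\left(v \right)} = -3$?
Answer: $\frac{772578}{37} \approx 20881.0$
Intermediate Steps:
$x{\left(o,U \right)} = - U + \frac{4 + o}{-4 - \frac{1}{U}}$ ($x{\left(o,U \right)} = \frac{4 + o}{-4 - \frac{1}{U}} - U = - U + \frac{4 + o}{-4 - \frac{1}{U}}$)
$j = -2259$ ($j = -9275 + 7016 = -2259$)
$x{\left(a{\left(\left(-5\right) \left(-3\right) \right)},9 \right)} j = \left(-1\right) 9 \frac{1}{1 + 4 \cdot 9} \left(5 - 3 + 4 \cdot 9\right) \left(-2259\right) = \left(-1\right) 9 \frac{1}{1 + 36} \left(5 - 3 + 36\right) \left(-2259\right) = \left(-1\right) 9 \cdot \frac{1}{37} \cdot 38 \left(-2259\right) = \left(- \frac{342}{37}\right) \left(-2259\right) = \frac{772578}{37}$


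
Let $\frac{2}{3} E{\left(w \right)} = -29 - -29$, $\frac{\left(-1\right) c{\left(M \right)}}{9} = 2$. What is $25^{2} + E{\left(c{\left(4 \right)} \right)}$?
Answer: $625$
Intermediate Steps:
$c{\left(M \right)} = -18$ ($c{\left(M \right)} = \left(-9\right) 2 = -18$)
$E{\left(w \right)} = 0$ ($E{\left(w \right)} = \frac{3 \left(-29 - -29\right)}{2} = \frac{3 \left(-29 + 29\right)}{2} = \frac{3}{2} \cdot 0 = 0$)
$25^{2} + E{\left(c{\left(4 \right)} \right)} = 25^{2} + 0 = 625 + 0 = 625$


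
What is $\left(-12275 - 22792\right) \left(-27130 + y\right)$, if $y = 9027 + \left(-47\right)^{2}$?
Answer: $557354898$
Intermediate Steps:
$y = 11236$ ($y = 9027 + 2209 = 11236$)
$\left(-12275 - 22792\right) \left(-27130 + y\right) = \left(-12275 - 22792\right) \left(-27130 + 11236\right) = \left(-35067\right) \left(-15894\right) = 557354898$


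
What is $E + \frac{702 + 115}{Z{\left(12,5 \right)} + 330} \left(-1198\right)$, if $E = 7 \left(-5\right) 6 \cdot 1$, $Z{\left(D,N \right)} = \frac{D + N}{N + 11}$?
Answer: $- \frac{16772626}{5297} \approx -3166.4$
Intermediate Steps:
$Z{\left(D,N \right)} = \frac{D + N}{11 + N}$
$E = -210$ ($E = \left(-35\right) 6 \cdot 1 = \left(-210\right) 1 = -210$)
$E + \frac{702 + 115}{Z{\left(12,5 \right)} + 330} \left(-1198\right) = -210 + \frac{702 + 115}{\frac{12 + 5}{11 + 5} + 330} \left(-1198\right) = -210 + \frac{817}{\frac{1}{16} \cdot 17 + 330} \left(-1198\right) = -210 + \frac{817}{\frac{17}{16} + 330} \left(-1198\right) = -210 + \frac{817}{\frac{5297}{16}} \left(-1198\right) = -210 + 817 \cdot \frac{16}{5297} \left(-1198\right) = -210 + \frac{13072}{5297} \left(-1198\right) = -210 - \frac{15660256}{5297} = - \frac{16772626}{5297}$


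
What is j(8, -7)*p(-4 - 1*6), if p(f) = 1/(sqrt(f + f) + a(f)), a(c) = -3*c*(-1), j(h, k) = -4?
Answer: 3/23 + I*sqrt(5)/115 ≈ 0.13043 + 0.019444*I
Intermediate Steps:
a(c) = 3*c
p(f) = 1/(3*f + sqrt(2)*sqrt(f)) (p(f) = 1/(sqrt(f + f) + 3*f) = 1/(sqrt(2*f) + 3*f) = 1/(sqrt(2)*sqrt(f) + 3*f) = 1/(3*f + sqrt(2)*sqrt(f)))
j(8, -7)*p(-4 - 1*6) = -4/(3*(-4 - 1*6) + sqrt(2)*sqrt(-4 - 1*6)) = -4/(3*(-4 - 6) + sqrt(2)*sqrt(-4 - 6)) = -4/(3*(-10) + sqrt(2)*sqrt(-10)) = -4/(-30 + sqrt(2)*(I*sqrt(10))) = -4/(-30 + 2*I*sqrt(5))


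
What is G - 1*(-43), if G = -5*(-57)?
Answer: 328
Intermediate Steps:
G = 285
G - 1*(-43) = 285 - 1*(-43) = 285 + 43 = 328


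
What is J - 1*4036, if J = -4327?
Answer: -8363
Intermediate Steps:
J - 1*4036 = -4327 - 1*4036 = -4327 - 4036 = -8363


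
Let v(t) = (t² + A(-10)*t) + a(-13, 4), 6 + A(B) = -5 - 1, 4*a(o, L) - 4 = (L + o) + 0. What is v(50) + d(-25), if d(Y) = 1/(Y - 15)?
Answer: 75949/40 ≈ 1898.7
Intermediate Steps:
a(o, L) = 1 + L/4 + o/4 (a(o, L) = 1 + ((L + o) + 0)/4 = 1 + (L + o)/4 = 1 + (L/4 + o/4) = 1 + L/4 + o/4)
d(Y) = 1/(-15 + Y)
A(B) = -12 (A(B) = -6 + (-5 - 1) = -6 - 6 = -12)
v(t) = -5/4 + t² - 12*t (v(t) = (t² - 12*t) + (1 + (¼)*4 + (¼)*(-13)) = (t² - 12*t) + (1 + 1 - 13/4) = (t² - 12*t) - 5/4 = -5/4 + t² - 12*t)
v(50) + d(-25) = (-5/4 + 50² - 12*50) + 1/(-15 - 25) = (-5/4 + 2500 - 600) + 1/(-40) = 7595/4 - 1/40 = 75949/40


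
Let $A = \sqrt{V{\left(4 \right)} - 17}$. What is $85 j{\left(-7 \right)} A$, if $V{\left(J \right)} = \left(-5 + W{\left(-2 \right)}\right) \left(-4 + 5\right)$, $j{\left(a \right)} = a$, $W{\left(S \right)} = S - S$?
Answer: $- 595 i \sqrt{22} \approx - 2790.8 i$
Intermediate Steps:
$W{\left(S \right)} = 0$
$V{\left(J \right)} = -5$ ($V{\left(J \right)} = \left(-5 + 0\right) \left(-4 + 5\right) = \left(-5\right) 1 = -5$)
$A = i \sqrt{22}$ ($A = \sqrt{-5 - 17} = \sqrt{-22} = i \sqrt{22} \approx 4.6904 i$)
$85 j{\left(-7 \right)} A = 85 \left(-7\right) i \sqrt{22} = - 595 i \sqrt{22}$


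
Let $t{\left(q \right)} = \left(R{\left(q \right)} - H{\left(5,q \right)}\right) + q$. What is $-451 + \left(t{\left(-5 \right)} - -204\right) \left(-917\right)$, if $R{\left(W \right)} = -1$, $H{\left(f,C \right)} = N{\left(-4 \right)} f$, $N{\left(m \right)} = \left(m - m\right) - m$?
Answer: $-163677$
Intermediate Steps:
$N{\left(m \right)} = - m$ ($N{\left(m \right)} = 0 - m = - m$)
$H{\left(f,C \right)} = 4 f$ ($H{\left(f,C \right)} = \left(-1\right) \left(-4\right) f = 4 f$)
$t{\left(q \right)} = -21 + q$ ($t{\left(q \right)} = \left(-1 - 4 \cdot 5\right) + q = \left(-1 - 20\right) + q = -21 + q$)
$-451 + \left(t{\left(-5 \right)} - -204\right) \left(-917\right) = -451 + \left(\left(-21 - 5\right) - -204\right) \left(-917\right) = -451 + \left(-26 + 204\right) \left(-917\right) = -451 + 178 \left(-917\right) = -451 - 163226 = -163677$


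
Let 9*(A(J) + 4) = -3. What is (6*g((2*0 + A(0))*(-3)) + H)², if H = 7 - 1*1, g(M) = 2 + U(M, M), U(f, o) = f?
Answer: 9216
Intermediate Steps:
A(J) = -13/3 (A(J) = -4 + (⅑)*(-3) = -4 - ⅓ = -13/3)
g(M) = 2 + M
H = 6 (H = 7 - 1 = 6)
(6*g((2*0 + A(0))*(-3)) + H)² = (6*(2 + (2*0 - 13/3)*(-3)) + 6)² = (6*(2 + (0 - 13/3)*(-3)) + 6)² = (6*(2 - 13/3*(-3)) + 6)² = (6*(2 + 13) + 6)² = (6*15 + 6)² = (90 + 6)² = 96² = 9216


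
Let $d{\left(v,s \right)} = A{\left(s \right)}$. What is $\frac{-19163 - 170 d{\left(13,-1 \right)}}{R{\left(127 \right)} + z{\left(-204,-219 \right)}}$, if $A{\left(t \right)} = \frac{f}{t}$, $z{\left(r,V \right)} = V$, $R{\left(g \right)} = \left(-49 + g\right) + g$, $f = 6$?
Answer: $\frac{18143}{14} \approx 1295.9$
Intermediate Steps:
$R{\left(g \right)} = -49 + 2 g$
$A{\left(t \right)} = \frac{6}{t}$
$d{\left(v,s \right)} = \frac{6}{s}$
$\frac{-19163 - 170 d{\left(13,-1 \right)}}{R{\left(127 \right)} + z{\left(-204,-219 \right)}} = \frac{-19163 - 170 \frac{6}{-1}}{\left(-49 + 2 \cdot 127\right) - 219} = \frac{-19163 - 170 \cdot 6 \left(-1\right)}{\left(-49 + 254\right) - 219} = \frac{-19163 - -1020}{205 - 219} = \frac{-19163 + 1020}{-14} = \left(-18143\right) \left(- \frac{1}{14}\right) = \frac{18143}{14}$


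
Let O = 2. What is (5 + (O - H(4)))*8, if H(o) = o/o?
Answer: 48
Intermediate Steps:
H(o) = 1
(5 + (O - H(4)))*8 = (5 + (2 - 1*1))*8 = (5 + (2 - 1))*8 = (5 + 1)*8 = 6*8 = 48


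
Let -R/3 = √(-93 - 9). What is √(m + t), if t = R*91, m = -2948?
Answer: √(-2948 - 273*I*√102) ≈ 23.328 - 59.095*I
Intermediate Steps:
R = -3*I*√102 (R = -3*√(-93 - 9) = -3*I*√102 ≈ -30.299*I)
t = -273*I*√102 (t = -3*I*√102*91 = -273*I*√102 ≈ -2757.2*I)
√(m + t) = √(-2948 - 273*I*√102)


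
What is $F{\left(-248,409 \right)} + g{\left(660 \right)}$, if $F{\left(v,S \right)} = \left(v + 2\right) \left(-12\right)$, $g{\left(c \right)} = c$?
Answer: $3612$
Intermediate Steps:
$F{\left(v,S \right)} = -24 - 12 v$ ($F{\left(v,S \right)} = \left(2 + v\right) \left(-12\right) = -24 - 12 v$)
$F{\left(-248,409 \right)} + g{\left(660 \right)} = \left(-24 - -2976\right) + 660 = \left(-24 + 2976\right) + 660 = 2952 + 660 = 3612$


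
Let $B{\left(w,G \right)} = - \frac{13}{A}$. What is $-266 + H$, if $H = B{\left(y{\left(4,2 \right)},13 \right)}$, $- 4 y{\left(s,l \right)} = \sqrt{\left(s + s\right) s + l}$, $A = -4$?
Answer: $- \frac{1051}{4} \approx -262.75$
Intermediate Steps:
$y{\left(s,l \right)} = - \frac{\sqrt{l + 2 s^{2}}}{4}$ ($y{\left(s,l \right)} = - \frac{\sqrt{\left(s + s\right) s + l}}{4} = - \frac{\sqrt{2 s s + l}}{4} = - \frac{\sqrt{2 s^{2} + l}}{4} = - \frac{\sqrt{l + 2 s^{2}}}{4}$)
$B{\left(w,G \right)} = \frac{13}{4}$ ($B{\left(w,G \right)} = - \frac{13}{-4} = \left(-13\right) \left(- \frac{1}{4}\right) = \frac{13}{4}$)
$H = \frac{13}{4} \approx 3.25$
$-266 + H = -266 + \frac{13}{4} = - \frac{1051}{4}$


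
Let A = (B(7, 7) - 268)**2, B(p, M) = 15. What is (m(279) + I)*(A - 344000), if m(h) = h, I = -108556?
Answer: 30316585507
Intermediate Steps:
A = 64009 (A = (15 - 268)**2 = (-253)**2 = 64009)
(m(279) + I)*(A - 344000) = (279 - 108556)*(64009 - 344000) = -108277*(-279991) = 30316585507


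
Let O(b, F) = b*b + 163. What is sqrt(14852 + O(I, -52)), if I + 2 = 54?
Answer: sqrt(17719) ≈ 133.11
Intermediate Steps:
I = 52 (I = -2 + 54 = 52)
O(b, F) = 163 + b**2 (O(b, F) = b**2 + 163 = 163 + b**2)
sqrt(14852 + O(I, -52)) = sqrt(14852 + (163 + 52**2)) = sqrt(14852 + (163 + 2704)) = sqrt(14852 + 2867) = sqrt(17719)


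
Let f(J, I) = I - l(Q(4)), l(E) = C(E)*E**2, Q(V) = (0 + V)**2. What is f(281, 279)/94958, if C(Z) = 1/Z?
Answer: 263/94958 ≈ 0.0027696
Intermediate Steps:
Q(V) = V**2
l(E) = E (l(E) = E**2/E = E)
f(J, I) = -16 + I (f(J, I) = I - 1*4**2 = I - 1*16 = I - 16 = -16 + I)
f(281, 279)/94958 = (-16 + 279)/94958 = 263*(1/94958) = 263/94958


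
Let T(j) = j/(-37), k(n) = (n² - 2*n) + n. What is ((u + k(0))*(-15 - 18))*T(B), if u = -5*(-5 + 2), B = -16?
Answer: -7920/37 ≈ -214.05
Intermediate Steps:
k(n) = n² - n
u = 15 (u = -5*(-3) = 15)
T(j) = -j/37 (T(j) = j*(-1/37) = -j/37)
((u + k(0))*(-15 - 18))*T(B) = ((15 + 0*(-1 + 0))*(-15 - 18))*(-1/37*(-16)) = ((15 + 0*(-1))*(-33))*(16/37) = ((15 + 0)*(-33))*(16/37) = (15*(-33))*(16/37) = -495*16/37 = -7920/37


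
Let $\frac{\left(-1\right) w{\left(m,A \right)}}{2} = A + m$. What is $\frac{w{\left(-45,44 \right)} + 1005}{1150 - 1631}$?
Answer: $- \frac{1007}{481} \approx -2.0936$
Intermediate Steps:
$w{\left(m,A \right)} = - 2 A - 2 m$ ($w{\left(m,A \right)} = - 2 \left(A + m\right) = - 2 A - 2 m$)
$\frac{w{\left(-45,44 \right)} + 1005}{1150 - 1631} = \frac{\left(\left(-2\right) 44 - -90\right) + 1005}{1150 - 1631} = \frac{\left(-88 + 90\right) + 1005}{-481} = \left(2 + 1005\right) \left(- \frac{1}{481}\right) = 1007 \left(- \frac{1}{481}\right) = - \frac{1007}{481}$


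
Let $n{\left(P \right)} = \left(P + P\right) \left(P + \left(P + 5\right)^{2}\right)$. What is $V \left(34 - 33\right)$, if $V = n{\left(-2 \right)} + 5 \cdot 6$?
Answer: $2$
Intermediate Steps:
$n{\left(P \right)} = 2 P \left(P + \left(5 + P\right)^{2}\right)$
$V = 2$ ($V = 2 \left(-2\right) \left(-2 + \left(5 - 2\right)^{2}\right) + 5 \cdot 6 = 2 \left(-2\right) \left(-2 + 3^{2}\right) + 30 = 2 \left(-2\right) \left(-2 + 9\right) + 30 = 2 \left(-2\right) 7 + 30 = -28 + 30 = 2$)
$V \left(34 - 33\right) = 2 \left(34 - 33\right) = 2 \cdot 1 = 2$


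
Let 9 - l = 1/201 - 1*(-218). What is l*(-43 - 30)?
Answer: 3066730/201 ≈ 15257.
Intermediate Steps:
l = -42010/201 (l = 9 - (1/201 - 1*(-218)) = 9 - (1/201 + 218) = 9 - 1*43819/201 = 9 - 43819/201 = -42010/201 ≈ -209.00)
l*(-43 - 30) = -42010*(-43 - 30)/201 = -42010/201*(-73) = 3066730/201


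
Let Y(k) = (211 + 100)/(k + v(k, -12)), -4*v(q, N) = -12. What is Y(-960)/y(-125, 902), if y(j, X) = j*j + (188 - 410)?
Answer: -311/14740671 ≈ -2.1098e-5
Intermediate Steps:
v(q, N) = 3 (v(q, N) = -1/4*(-12) = 3)
y(j, X) = -222 + j**2 (y(j, X) = j**2 - 222 = -222 + j**2)
Y(k) = 311/(3 + k) (Y(k) = (211 + 100)/(k + 3) = 311/(3 + k))
Y(-960)/y(-125, 902) = (311/(3 - 960))/(-222 + (-125)**2) = (311/(-957))/(-222 + 15625) = (311*(-1/957))/15403 = -311/957*1/15403 = -311/14740671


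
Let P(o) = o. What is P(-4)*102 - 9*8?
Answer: -480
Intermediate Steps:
P(-4)*102 - 9*8 = -4*102 - 9*8 = -408 - 72 = -480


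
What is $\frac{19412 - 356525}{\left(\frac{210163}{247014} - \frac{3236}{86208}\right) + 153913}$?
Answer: $- \frac{42730242435792}{19509109869817} \approx -2.1903$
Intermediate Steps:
$\frac{19412 - 356525}{\left(\frac{210163}{247014} - \frac{3236}{86208}\right) + 153913} = - \frac{337113}{\left(210163 \cdot \frac{1}{247014} - \frac{809}{21552}\right) + 153913} = - \frac{337113}{\left(\frac{210163}{247014} - \frac{809}{21552}\right) + 153913} = - \frac{337113}{\frac{721599775}{887274288} + 153913} = - \frac{337113}{\frac{136563769088719}{887274288}} = \left(-337113\right) \frac{887274288}{136563769088719} = - \frac{42730242435792}{19509109869817}$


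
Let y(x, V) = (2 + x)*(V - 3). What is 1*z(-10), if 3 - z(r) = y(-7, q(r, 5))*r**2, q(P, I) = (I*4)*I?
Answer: 48503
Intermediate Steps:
q(P, I) = 4*I**2 (q(P, I) = (4*I)*I = 4*I**2)
y(x, V) = (-3 + V)*(2 + x) (y(x, V) = (2 + x)*(-3 + V) = (-3 + V)*(2 + x))
z(r) = 3 + 485*r**2 (z(r) = 3 - (-6 - 3*(-7) + 2*(4*5**2) + (4*5**2)*(-7))*r**2 = 3 - (-6 + 21 + 2*(4*25) + (4*25)*(-7))*r**2 = 3 - (-6 + 21 + 2*100 + 100*(-7))*r**2 = 3 - (-6 + 21 + 200 - 700)*r**2 = 3 - (-485)*r**2 = 3 + 485*r**2)
1*z(-10) = 1*(3 + 485*(-10)**2) = 1*(3 + 485*100) = 1*(3 + 48500) = 1*48503 = 48503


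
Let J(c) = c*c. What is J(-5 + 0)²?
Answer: 625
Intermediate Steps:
J(c) = c²
J(-5 + 0)² = ((-5 + 0)²)² = ((-5)²)² = 25² = 625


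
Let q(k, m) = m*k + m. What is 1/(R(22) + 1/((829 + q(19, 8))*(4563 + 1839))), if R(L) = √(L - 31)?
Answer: 6331578/360799919730757 - 120266639910252*I/360799919730757 ≈ 1.7549e-8 - 0.33333*I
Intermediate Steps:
q(k, m) = m + k*m (q(k, m) = k*m + m = m + k*m)
R(L) = √(-31 + L)
1/(R(22) + 1/((829 + q(19, 8))*(4563 + 1839))) = 1/(√(-31 + 22) + 1/((829 + 8*(1 + 19))*(4563 + 1839))) = 1/(√(-9) + 1/((829 + 8*20)*6402)) = 1/(3*I + 1/((829 + 160)*6402)) = 1/(3*I + 1/(989*6402)) = 1/(3*I + 1/6331578) = 1/(1/6331578 + 3*I) = 40088879970084*(1/6331578 - 3*I)/360799919730757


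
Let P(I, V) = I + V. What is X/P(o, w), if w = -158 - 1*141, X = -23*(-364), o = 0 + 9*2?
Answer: -8372/281 ≈ -29.794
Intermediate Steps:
o = 18 (o = 0 + 18 = 18)
X = 8372
w = -299 (w = -158 - 141 = -299)
X/P(o, w) = 8372/(18 - 299) = 8372/(-281) = 8372*(-1/281) = -8372/281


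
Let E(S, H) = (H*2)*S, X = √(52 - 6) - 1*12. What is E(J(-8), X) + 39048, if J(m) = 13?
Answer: 38736 + 26*√46 ≈ 38912.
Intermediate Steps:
X = -12 + √46 (X = √46 - 12 = -12 + √46 ≈ -5.2177)
E(S, H) = 2*H*S (E(S, H) = (2*H)*S = 2*H*S)
E(J(-8), X) + 39048 = 2*(-12 + √46)*13 + 39048 = (-312 + 26*√46) + 39048 = 38736 + 26*√46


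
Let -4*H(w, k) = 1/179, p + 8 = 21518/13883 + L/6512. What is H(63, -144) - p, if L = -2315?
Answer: 110109421239/16182691184 ≈ 6.8041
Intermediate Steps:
p = -615262697/90406096 (p = -8 + (21518/13883 - 2315/6512) = -8 + 107986071/90406096 = -615262697/90406096 ≈ -6.8055)
H(w, k) = -1/716 (H(w, k) = -¼/179 = -¼*1/179 = -1/716)
H(63, -144) - p = -1/716 - 1*(-615262697/90406096) = -1/716 + 615262697/90406096 = 110109421239/16182691184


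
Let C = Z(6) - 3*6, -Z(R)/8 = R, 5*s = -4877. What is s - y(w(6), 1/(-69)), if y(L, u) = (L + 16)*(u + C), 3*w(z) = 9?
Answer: 96212/345 ≈ 278.88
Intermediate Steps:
s = -4877/5 (s = (⅕)*(-4877) = -4877/5 ≈ -975.40)
w(z) = 3 (w(z) = (⅓)*9 = 3)
Z(R) = -8*R
C = -66 (C = -8*6 - 3*6 = -48 - 18 = -66)
y(L, u) = (-66 + u)*(16 + L) (y(L, u) = (L + 16)*(u - 66) = (16 + L)*(-66 + u) = (-66 + u)*(16 + L))
s - y(w(6), 1/(-69)) = -4877/5 - (-1056 - 66*3 + 16/(-69) + 3/(-69)) = -4877/5 - (-1056 - 198 + 16*(-1/69) + 3*(-1/69)) = -4877/5 - (-1056 - 198 - 16/69 - 1/23) = -4877/5 - 1*(-86545/69) = -4877/5 + 86545/69 = 96212/345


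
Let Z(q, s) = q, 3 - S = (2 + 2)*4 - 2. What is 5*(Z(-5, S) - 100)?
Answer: -525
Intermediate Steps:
S = -11 (S = 3 - ((2 + 2)*4 - 2) = 3 - (4*4 - 2) = 3 - (16 - 2) = 3 - 1*14 = 3 - 14 = -11)
5*(Z(-5, S) - 100) = 5*(-5 - 100) = 5*(-105) = -525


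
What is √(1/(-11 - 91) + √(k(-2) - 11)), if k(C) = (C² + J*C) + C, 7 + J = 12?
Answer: √(-102 + 10404*I*√19)/102 ≈ 1.4746 + 1.478*I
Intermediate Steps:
J = 5 (J = -7 + 12 = 5)
k(C) = C² + 6*C (k(C) = (C² + 5*C) + C = C² + 6*C)
√(1/(-11 - 91) + √(k(-2) - 11)) = √(1/(-11 - 91) + √(-2*(6 - 2) - 11)) = √(1/(-102) + √(-2*4 - 11)) = √(-1/102 + √(-8 - 11)) = √(-1/102 + √(-19)) = √(-1/102 + I*√19)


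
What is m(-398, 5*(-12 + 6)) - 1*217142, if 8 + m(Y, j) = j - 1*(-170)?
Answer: -217010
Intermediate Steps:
m(Y, j) = 162 + j (m(Y, j) = -8 + (j - 1*(-170)) = -8 + (j + 170) = -8 + (170 + j) = 162 + j)
m(-398, 5*(-12 + 6)) - 1*217142 = (162 + 5*(-12 + 6)) - 1*217142 = (162 + 5*(-6)) - 217142 = (162 - 30) - 217142 = 132 - 217142 = -217010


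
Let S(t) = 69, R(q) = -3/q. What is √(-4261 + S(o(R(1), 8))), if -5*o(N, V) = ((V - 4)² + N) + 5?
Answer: 4*I*√262 ≈ 64.746*I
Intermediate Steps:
o(N, V) = -1 - N/5 - (-4 + V)²/5 (o(N, V) = -(((V - 4)² + N) + 5)/5 = -(((-4 + V)² + N) + 5)/5 = -((N + (-4 + V)²) + 5)/5 = -(5 + N + (-4 + V)²)/5 = -1 - N/5 - (-4 + V)²/5)
√(-4261 + S(o(R(1), 8))) = √(-4261 + 69) = √(-4192) = 4*I*√262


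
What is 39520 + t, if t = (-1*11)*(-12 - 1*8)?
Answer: 39740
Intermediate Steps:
t = 220 (t = -11*(-12 - 8) = -11*(-20) = 220)
39520 + t = 39520 + 220 = 39740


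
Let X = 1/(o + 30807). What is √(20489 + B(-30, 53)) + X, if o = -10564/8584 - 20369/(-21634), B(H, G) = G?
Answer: 400229/12329739083 + √20542 ≈ 143.32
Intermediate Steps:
o = -115720/400229 (o = -10564*1/8584 - 20369*(-1/21634) = -2641/2146 + 20369/21634 = -115720/400229 ≈ -0.28913)
X = 400229/12329739083 (X = 1/(-115720/400229 + 30807) = 1/(12329739083/400229) = 400229/12329739083 ≈ 3.2460e-5)
√(20489 + B(-30, 53)) + X = √(20489 + 53) + 400229/12329739083 = √20542 + 400229/12329739083 = 400229/12329739083 + √20542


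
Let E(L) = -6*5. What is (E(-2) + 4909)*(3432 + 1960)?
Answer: 26307568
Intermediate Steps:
E(L) = -30
(E(-2) + 4909)*(3432 + 1960) = (-30 + 4909)*(3432 + 1960) = 4879*5392 = 26307568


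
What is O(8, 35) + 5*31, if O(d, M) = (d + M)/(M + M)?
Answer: 10893/70 ≈ 155.61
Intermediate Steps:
O(d, M) = (M + d)/(2*M) (O(d, M) = (M + d)/((2*M)) = (M + d)*(1/(2*M)) = (M + d)/(2*M))
O(8, 35) + 5*31 = (½)*(35 + 8)/35 + 5*31 = (½)*(1/35)*43 + 155 = 43/70 + 155 = 10893/70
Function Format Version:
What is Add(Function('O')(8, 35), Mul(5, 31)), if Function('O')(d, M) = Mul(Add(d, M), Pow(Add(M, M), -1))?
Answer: Rational(10893, 70) ≈ 155.61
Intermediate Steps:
Function('O')(d, M) = Mul(Rational(1, 2), Pow(M, -1), Add(M, d)) (Function('O')(d, M) = Mul(Add(M, d), Pow(Mul(2, M), -1)) = Mul(Add(M, d), Mul(Rational(1, 2), Pow(M, -1))) = Mul(Rational(1, 2), Pow(M, -1), Add(M, d)))
Add(Function('O')(8, 35), Mul(5, 31)) = Add(Mul(Rational(1, 2), Pow(35, -1), Add(35, 8)), Mul(5, 31)) = Add(Mul(Rational(1, 2), Rational(1, 35), 43), 155) = Add(Rational(43, 70), 155) = Rational(10893, 70)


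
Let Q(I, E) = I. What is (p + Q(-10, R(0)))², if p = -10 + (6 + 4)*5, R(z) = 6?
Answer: 900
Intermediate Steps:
p = 40 (p = -10 + 10*5 = -10 + 50 = 40)
(p + Q(-10, R(0)))² = (40 - 10)² = 30² = 900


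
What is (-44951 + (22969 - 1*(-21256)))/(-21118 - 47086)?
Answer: 363/34102 ≈ 0.010645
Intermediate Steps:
(-44951 + (22969 - 1*(-21256)))/(-21118 - 47086) = (-44951 + (22969 + 21256))/(-68204) = (-44951 + 44225)*(-1/68204) = -726*(-1/68204) = 363/34102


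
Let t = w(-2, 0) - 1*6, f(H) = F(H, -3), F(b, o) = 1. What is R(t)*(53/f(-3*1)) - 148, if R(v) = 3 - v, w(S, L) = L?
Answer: 329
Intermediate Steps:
f(H) = 1
t = -6 (t = 0 - 1*6 = 0 - 6 = -6)
R(t)*(53/f(-3*1)) - 148 = (3 - 1*(-6))*(53/1) - 148 = (3 + 6)*(53*1) - 148 = 9*53 - 148 = 477 - 148 = 329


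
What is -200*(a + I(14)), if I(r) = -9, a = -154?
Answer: 32600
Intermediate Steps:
-200*(a + I(14)) = -200*(-154 - 9) = -200*(-163) = 32600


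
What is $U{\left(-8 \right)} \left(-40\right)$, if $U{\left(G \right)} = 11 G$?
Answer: $3520$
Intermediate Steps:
$U{\left(-8 \right)} \left(-40\right) = 11 \left(-8\right) \left(-40\right) = \left(-88\right) \left(-40\right) = 3520$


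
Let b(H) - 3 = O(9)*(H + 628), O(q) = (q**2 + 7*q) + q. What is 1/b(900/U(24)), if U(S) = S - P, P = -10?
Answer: 1/100137 ≈ 9.9863e-6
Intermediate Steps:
O(q) = q**2 + 8*q
U(S) = 10 + S (U(S) = S - 1*(-10) = S + 10 = 10 + S)
b(H) = 96087 + 153*H (b(H) = 3 + (9*(8 + 9))*(H + 628) = 3 + (9*17)*(628 + H) = 3 + 153*(628 + H) = 3 + (96084 + 153*H) = 96087 + 153*H)
1/b(900/U(24)) = 1/(96087 + 153*(900/(10 + 24))) = 1/(96087 + 153*(900/34)) = 1/(96087 + 153*(900*(1/34))) = 1/(96087 + 153*(450/17)) = 1/(96087 + 4050) = 1/100137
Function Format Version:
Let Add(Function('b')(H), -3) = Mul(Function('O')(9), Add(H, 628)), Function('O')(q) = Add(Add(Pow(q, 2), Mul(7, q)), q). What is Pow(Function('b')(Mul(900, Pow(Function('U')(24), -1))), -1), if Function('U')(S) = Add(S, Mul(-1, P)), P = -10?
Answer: Rational(1, 100137) ≈ 9.9863e-6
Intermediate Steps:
Function('O')(q) = Add(Pow(q, 2), Mul(8, q))
Function('U')(S) = Add(10, S) (Function('U')(S) = Add(S, Mul(-1, -10)) = Add(S, 10) = Add(10, S))
Function('b')(H) = Add(96087, Mul(153, H)) (Function('b')(H) = Add(3, Mul(Mul(9, Add(8, 9)), Add(H, 628))) = Add(3, Mul(Mul(9, 17), Add(628, H))) = Add(3, Mul(153, Add(628, H))) = Add(3, Add(96084, Mul(153, H))) = Add(96087, Mul(153, H)))
Pow(Function('b')(Mul(900, Pow(Function('U')(24), -1))), -1) = Pow(Add(96087, Mul(153, Mul(900, Pow(Add(10, 24), -1)))), -1) = Pow(Add(96087, Mul(153, Mul(900, Pow(34, -1)))), -1) = Pow(Add(96087, Mul(153, Mul(900, Rational(1, 34)))), -1) = Pow(Add(96087, Mul(153, Rational(450, 17))), -1) = Pow(Add(96087, 4050), -1) = Pow(100137, -1) = Rational(1, 100137)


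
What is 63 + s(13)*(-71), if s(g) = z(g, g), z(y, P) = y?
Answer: -860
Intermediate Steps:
s(g) = g
63 + s(13)*(-71) = 63 + 13*(-71) = 63 - 923 = -860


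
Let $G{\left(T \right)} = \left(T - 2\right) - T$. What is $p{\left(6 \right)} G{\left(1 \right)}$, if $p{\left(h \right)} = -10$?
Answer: $20$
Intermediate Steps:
$G{\left(T \right)} = -2$ ($G{\left(T \right)} = \left(-2 + T\right) - T = -2$)
$p{\left(6 \right)} G{\left(1 \right)} = \left(-10\right) \left(-2\right) = 20$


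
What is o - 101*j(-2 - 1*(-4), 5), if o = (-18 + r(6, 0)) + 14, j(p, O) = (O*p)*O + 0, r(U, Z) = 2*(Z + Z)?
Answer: -5054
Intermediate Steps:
r(U, Z) = 4*Z (r(U, Z) = 2*(2*Z) = 4*Z)
j(p, O) = p*O² (j(p, O) = p*O² + 0 = p*O²)
o = -4 (o = (-18 + 4*0) + 14 = (-18 + 0) + 14 = -18 + 14 = -4)
o - 101*j(-2 - 1*(-4), 5) = -4 - 101*(-2 - 1*(-4))*5² = -4 - 101*(-2 + 4)*25 = -4 - 202*25 = -4 - 101*50 = -4 - 5050 = -5054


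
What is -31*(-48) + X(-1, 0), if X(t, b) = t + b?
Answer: 1487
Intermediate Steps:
X(t, b) = b + t
-31*(-48) + X(-1, 0) = -31*(-48) + (0 - 1) = 1488 - 1 = 1487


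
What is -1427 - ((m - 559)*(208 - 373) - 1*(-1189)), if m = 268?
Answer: -50631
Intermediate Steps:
-1427 - ((m - 559)*(208 - 373) - 1*(-1189)) = -1427 - ((268 - 559)*(208 - 373) - 1*(-1189)) = -1427 - (-291*(-165) + 1189) = -1427 - (48015 + 1189) = -1427 - 1*49204 = -1427 - 49204 = -50631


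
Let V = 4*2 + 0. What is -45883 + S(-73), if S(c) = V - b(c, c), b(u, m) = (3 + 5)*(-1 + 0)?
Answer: -45867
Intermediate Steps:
b(u, m) = -8 (b(u, m) = 8*(-1) = -8)
V = 8 (V = 8 + 0 = 8)
S(c) = 16 (S(c) = 8 - 1*(-8) = 8 + 8 = 16)
-45883 + S(-73) = -45883 + 16 = -45867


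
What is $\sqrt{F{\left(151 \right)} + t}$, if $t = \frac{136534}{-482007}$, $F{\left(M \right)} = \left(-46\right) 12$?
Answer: $\frac{i \sqrt{128312383266786}}{482007} \approx 23.501 i$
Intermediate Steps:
$F{\left(M \right)} = -552$
$t = - \frac{136534}{482007}$ ($t = 136534 \left(- \frac{1}{482007}\right) = - \frac{136534}{482007} \approx -0.28326$)
$\sqrt{F{\left(151 \right)} + t} = \sqrt{-552 - \frac{136534}{482007}} = \sqrt{- \frac{266204398}{482007}} = \frac{i \sqrt{128312383266786}}{482007}$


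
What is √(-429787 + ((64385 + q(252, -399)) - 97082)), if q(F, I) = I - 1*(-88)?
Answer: I*√462795 ≈ 680.29*I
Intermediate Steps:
q(F, I) = 88 + I (q(F, I) = I + 88 = 88 + I)
√(-429787 + ((64385 + q(252, -399)) - 97082)) = √(-429787 + ((64385 + (88 - 399)) - 97082)) = √(-429787 + ((64385 - 311) - 97082)) = √(-429787 + (64074 - 97082)) = √(-429787 - 33008) = √(-462795) = I*√462795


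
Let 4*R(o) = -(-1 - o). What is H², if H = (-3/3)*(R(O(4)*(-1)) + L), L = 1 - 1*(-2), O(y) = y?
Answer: 81/16 ≈ 5.0625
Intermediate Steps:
L = 3 (L = 1 + 2 = 3)
R(o) = ¼ + o/4 (R(o) = (-(-1 - o))/4 = (1 + o)/4 = ¼ + o/4)
H = -9/4 (H = (-3/3)*((¼ + (4*(-1))/4) + 3) = (-3*⅓)*((¼ + (¼)*(-4)) + 3) = -((¼ - 1) + 3) = -(-¾ + 3) = -1*9/4 = -9/4 ≈ -2.2500)
H² = (-9/4)² = 81/16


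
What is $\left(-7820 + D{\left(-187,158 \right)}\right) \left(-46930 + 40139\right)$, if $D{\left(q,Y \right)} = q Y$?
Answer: $253752506$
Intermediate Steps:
$D{\left(q,Y \right)} = Y q$
$\left(-7820 + D{\left(-187,158 \right)}\right) \left(-46930 + 40139\right) = \left(-7820 + 158 \left(-187\right)\right) \left(-46930 + 40139\right) = \left(-7820 - 29546\right) \left(-6791\right) = \left(-37366\right) \left(-6791\right) = 253752506$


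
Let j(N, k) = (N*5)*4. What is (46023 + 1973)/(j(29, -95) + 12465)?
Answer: 47996/13045 ≈ 3.6793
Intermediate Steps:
j(N, k) = 20*N (j(N, k) = (5*N)*4 = 20*N)
(46023 + 1973)/(j(29, -95) + 12465) = (46023 + 1973)/(20*29 + 12465) = 47996/(580 + 12465) = 47996/13045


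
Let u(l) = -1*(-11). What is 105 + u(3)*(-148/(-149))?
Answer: 17273/149 ≈ 115.93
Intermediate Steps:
u(l) = 11
105 + u(3)*(-148/(-149)) = 105 + 11*(-148/(-149)) = 105 + 11*(-148*(-1/149)) = 105 + 11*(148/149) = 105 + 1628/149 = 17273/149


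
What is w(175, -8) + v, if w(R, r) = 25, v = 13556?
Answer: 13581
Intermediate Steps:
w(175, -8) + v = 25 + 13556 = 13581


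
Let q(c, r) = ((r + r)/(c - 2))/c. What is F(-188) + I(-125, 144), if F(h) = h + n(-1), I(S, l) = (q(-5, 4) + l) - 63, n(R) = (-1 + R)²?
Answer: -3597/35 ≈ -102.77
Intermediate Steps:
q(c, r) = 2*r/(c*(-2 + c)) (q(c, r) = ((2*r)/(-2 + c))/c = (2*r/(-2 + c))/c = 2*r/(c*(-2 + c)))
I(S, l) = -2197/35 + l (I(S, l) = (2*4/(-5*(-2 - 5)) + l) - 63 = (2*4*(-⅕)/(-7) + l) - 63 = (2*4*(-⅕)*(-⅐) + l) - 63 = (8/35 + l) - 63 = -2197/35 + l)
F(h) = 4 + h (F(h) = h + (-1 - 1)² = h + (-2)² = h + 4 = 4 + h)
F(-188) + I(-125, 144) = (4 - 188) + (-2197/35 + 144) = -184 + 2843/35 = -3597/35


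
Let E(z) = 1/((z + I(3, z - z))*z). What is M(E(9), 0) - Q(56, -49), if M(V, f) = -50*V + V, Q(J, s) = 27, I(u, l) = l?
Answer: -2236/81 ≈ -27.605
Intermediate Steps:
E(z) = z⁻² (E(z) = 1/((z + (z - z))*z) = 1/((z + 0)*z) = 1/(z*z) = z⁻²)
M(V, f) = -49*V
M(E(9), 0) - Q(56, -49) = -49/9² - 1*27 = -49*1/81 - 27 = -49/81 - 27 = -2236/81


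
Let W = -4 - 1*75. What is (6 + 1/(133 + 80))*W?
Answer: -101041/213 ≈ -474.37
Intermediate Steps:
W = -79 (W = -4 - 75 = -79)
(6 + 1/(133 + 80))*W = (6 + 1/(133 + 80))*(-79) = (6 + 1/213)*(-79) = (1279/213)*(-79) = -101041/213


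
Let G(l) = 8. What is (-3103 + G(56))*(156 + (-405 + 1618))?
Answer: -4237055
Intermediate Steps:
(-3103 + G(56))*(156 + (-405 + 1618)) = (-3103 + 8)*(156 + (-405 + 1618)) = -3095*(156 + 1213) = -3095*1369 = -4237055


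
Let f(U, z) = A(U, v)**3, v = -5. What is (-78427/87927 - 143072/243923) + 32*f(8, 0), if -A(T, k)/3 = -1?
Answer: 18498858783679/21447417621 ≈ 862.52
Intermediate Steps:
A(T, k) = 3 (A(T, k) = -3*(-1) = 3)
f(U, z) = 27 (f(U, z) = 3**3 = 27)
(-78427/87927 - 143072/243923) + 32*f(8, 0) = (-78427/87927 - 143072/243923) + 32*27 = (-78427*1/87927 - 143072*1/243923) + 864 = (-78427/87927 - 143072/243923) + 864 = -31710040865/21447417621 + 864 = 18498858783679/21447417621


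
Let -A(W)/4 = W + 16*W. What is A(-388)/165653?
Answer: 26384/165653 ≈ 0.15927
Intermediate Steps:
A(W) = -68*W (A(W) = -4*(W + 16*W) = -68*W)
A(-388)/165653 = -68*(-388)/165653 = 26384*(1/165653) = 26384/165653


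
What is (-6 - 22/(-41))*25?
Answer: -5600/41 ≈ -136.59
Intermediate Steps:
(-6 - 22/(-41))*25 = (-6 - 22*(-1/41))*25 = (-6 + 22/41)*25 = -224/41*25 = -5600/41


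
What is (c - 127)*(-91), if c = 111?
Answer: 1456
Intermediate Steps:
(c - 127)*(-91) = (111 - 127)*(-91) = -16*(-91) = 1456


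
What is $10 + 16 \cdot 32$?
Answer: $522$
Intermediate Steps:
$10 + 16 \cdot 32 = 10 + 512 = 522$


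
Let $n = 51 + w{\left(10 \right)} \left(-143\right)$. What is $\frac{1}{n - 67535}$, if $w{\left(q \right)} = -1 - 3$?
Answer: $- \frac{1}{66912} \approx -1.4945 \cdot 10^{-5}$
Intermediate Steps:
$w{\left(q \right)} = -4$ ($w{\left(q \right)} = -1 - 3 = -4$)
$n = 623$ ($n = 51 - -572 = 51 + 572 = 623$)
$\frac{1}{n - 67535} = \frac{1}{623 - 67535} = \frac{1}{-66912} = - \frac{1}{66912}$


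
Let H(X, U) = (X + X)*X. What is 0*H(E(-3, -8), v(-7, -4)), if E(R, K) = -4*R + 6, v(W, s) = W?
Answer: 0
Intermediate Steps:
E(R, K) = 6 - 4*R
H(X, U) = 2*X² (H(X, U) = (2*X)*X = 2*X²)
0*H(E(-3, -8), v(-7, -4)) = 0*(2*(6 - 4*(-3))²) = 0*(2*(6 + 12)²) = 0*(2*18²) = 0*(2*324) = 0*648 = 0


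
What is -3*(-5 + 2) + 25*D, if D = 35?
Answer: 884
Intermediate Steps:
-3*(-5 + 2) + 25*D = -3*(-5 + 2) + 25*35 = -3*(-3) + 875 = 9 + 875 = 884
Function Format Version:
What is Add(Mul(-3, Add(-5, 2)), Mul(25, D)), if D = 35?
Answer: 884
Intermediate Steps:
Add(Mul(-3, Add(-5, 2)), Mul(25, D)) = Add(Mul(-3, Add(-5, 2)), Mul(25, 35)) = Add(Mul(-3, -3), 875) = Add(9, 875) = 884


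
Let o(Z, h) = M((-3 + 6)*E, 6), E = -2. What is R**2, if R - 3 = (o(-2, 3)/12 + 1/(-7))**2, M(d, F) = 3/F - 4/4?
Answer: 7333010689/796594176 ≈ 9.2055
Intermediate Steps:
M(d, F) = -1 + 3/F (M(d, F) = 3/F - 4*1/4 = 3/F - 1 = -1 + 3/F)
o(Z, h) = -1/2 (o(Z, h) = (3 - 1*6)/6 = (3 - 6)/6 = (1/6)*(-3) = -1/2)
R = 85633/28224 (R = 3 + (-1/2/12 + 1/(-7))**2 = 3 + (-1/2*1/12 - 1/7)**2 = 3 + (-1/24 - 1/7)**2 = 3 + (-31/168)**2 = 3 + 961/28224 = 85633/28224 ≈ 3.0340)
R**2 = (85633/28224)**2 = 7333010689/796594176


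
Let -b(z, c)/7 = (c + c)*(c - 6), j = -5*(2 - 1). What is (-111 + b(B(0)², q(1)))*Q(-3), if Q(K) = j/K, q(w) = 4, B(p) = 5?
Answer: 5/3 ≈ 1.6667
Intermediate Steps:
j = -5 (j = -5*1 = -5)
Q(K) = -5/K
b(z, c) = -14*c*(-6 + c) (b(z, c) = -7*(c + c)*(c - 6) = -7*2*c*(-6 + c) = -14*c*(-6 + c))
(-111 + b(B(0)², q(1)))*Q(-3) = (-111 + 14*4*(6 - 1*4))*(-5/(-3)) = (-111 + 14*4*(6 - 4))*(-5*(-⅓)) = (-111 + 14*4*2)*(5/3) = (-111 + 112)*(5/3) = 1*(5/3) = 5/3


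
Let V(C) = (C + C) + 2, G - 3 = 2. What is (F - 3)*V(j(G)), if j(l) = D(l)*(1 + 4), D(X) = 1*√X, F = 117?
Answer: 228 + 1140*√5 ≈ 2777.1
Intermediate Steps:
G = 5 (G = 3 + 2 = 5)
D(X) = √X
j(l) = 5*√l (j(l) = √l*(1 + 4) = √l*5 = 5*√l)
V(C) = 2 + 2*C (V(C) = 2*C + 2 = 2 + 2*C)
(F - 3)*V(j(G)) = (117 - 3)*(2 + 2*(5*√5)) = 114*(2 + 10*√5) = 228 + 1140*√5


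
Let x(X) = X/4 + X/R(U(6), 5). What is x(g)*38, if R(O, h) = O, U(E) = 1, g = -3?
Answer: -285/2 ≈ -142.50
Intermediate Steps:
x(X) = 5*X/4 (x(X) = X/4 + X/1 = X*(¼) + X*1 = X/4 + X = 5*X/4)
x(g)*38 = ((5/4)*(-3))*38 = -15/4*38 = -285/2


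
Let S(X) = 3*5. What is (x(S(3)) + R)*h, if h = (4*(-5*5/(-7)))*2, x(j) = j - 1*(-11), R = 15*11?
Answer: 38200/7 ≈ 5457.1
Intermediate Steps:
S(X) = 15
R = 165
x(j) = 11 + j (x(j) = j + 11 = 11 + j)
h = 200/7 (h = (4*(-25*(-1/7)))*2 = (4*(25/7))*2 = (100/7)*2 = 200/7 ≈ 28.571)
(x(S(3)) + R)*h = ((11 + 15) + 165)*(200/7) = (26 + 165)*(200/7) = 191*(200/7) = 38200/7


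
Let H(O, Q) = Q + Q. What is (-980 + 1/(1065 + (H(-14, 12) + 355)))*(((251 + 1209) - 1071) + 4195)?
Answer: -1621726374/361 ≈ -4.4923e+6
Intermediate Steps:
H(O, Q) = 2*Q
(-980 + 1/(1065 + (H(-14, 12) + 355)))*(((251 + 1209) - 1071) + 4195) = (-980 + 1/(1065 + (2*12 + 355)))*(((251 + 1209) - 1071) + 4195) = (-980 + 1/(1065 + (24 + 355)))*((1460 - 1071) + 4195) = (-980 + 1/(1065 + 379))*(389 + 4195) = (-980 + 1/1444)*4584 = -1415119/1444*4584 = -1621726374/361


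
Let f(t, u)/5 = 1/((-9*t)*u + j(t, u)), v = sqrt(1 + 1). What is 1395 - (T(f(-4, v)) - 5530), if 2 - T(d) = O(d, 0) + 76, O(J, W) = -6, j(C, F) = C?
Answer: 6993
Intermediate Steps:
v = sqrt(2) ≈ 1.4142
f(t, u) = 5/(t - 9*t*u) (f(t, u) = 5/((-9*t)*u + t) = 5/(-9*t*u + t) = 5/(t - 9*t*u))
T(d) = -68 (T(d) = 2 - (-6 + 76) = 2 - 1*70 = 2 - 70 = -68)
1395 - (T(f(-4, v)) - 5530) = 1395 - (-68 - 5530) = 1395 - 1*(-5598) = 1395 + 5598 = 6993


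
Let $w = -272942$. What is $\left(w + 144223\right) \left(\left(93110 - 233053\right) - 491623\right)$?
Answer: $81294543954$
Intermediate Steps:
$\left(w + 144223\right) \left(\left(93110 - 233053\right) - 491623\right) = \left(-272942 + 144223\right) \left(\left(93110 - 233053\right) - 491623\right) = - 128719 \left(\left(93110 - 233053\right) - 491623\right) = - 128719 \left(-139943 - 491623\right) = \left(-128719\right) \left(-631566\right) = 81294543954$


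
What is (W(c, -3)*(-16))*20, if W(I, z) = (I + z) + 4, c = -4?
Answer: 960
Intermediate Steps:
W(I, z) = 4 + I + z
(W(c, -3)*(-16))*20 = ((4 - 4 - 3)*(-16))*20 = -3*(-16)*20 = 48*20 = 960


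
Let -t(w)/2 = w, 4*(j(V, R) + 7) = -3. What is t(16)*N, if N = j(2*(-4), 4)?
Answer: 248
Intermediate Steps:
j(V, R) = -31/4 (j(V, R) = -7 + (1/4)*(-3) = -7 - 3/4 = -31/4)
N = -31/4 ≈ -7.7500
t(w) = -2*w
t(16)*N = -2*16*(-31/4) = -32*(-31/4) = 248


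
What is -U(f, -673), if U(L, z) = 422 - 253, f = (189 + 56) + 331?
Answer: -169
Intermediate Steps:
f = 576 (f = 245 + 331 = 576)
U(L, z) = 169
-U(f, -673) = -1*169 = -169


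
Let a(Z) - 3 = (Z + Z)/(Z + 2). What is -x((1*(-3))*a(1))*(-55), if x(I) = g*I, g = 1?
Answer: -605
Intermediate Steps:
a(Z) = 3 + 2*Z/(2 + Z) (a(Z) = 3 + (Z + Z)/(Z + 2) = 3 + (2*Z)/(2 + Z) = 3 + 2*Z/(2 + Z))
x(I) = I (x(I) = 1*I = I)
-x((1*(-3))*a(1))*(-55) = -1*(-3)*(6 + 5*1)/(2 + 1)*(-55) = -(-3)*(6 + 5)/3*(-55) = -(-3)*(⅓)*11*(-55) = -(-3)*11/3*(-55) = -1*(-11)*(-55) = 11*(-55) = -605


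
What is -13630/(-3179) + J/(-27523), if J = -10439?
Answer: 24019063/5146801 ≈ 4.6668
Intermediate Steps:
-13630/(-3179) + J/(-27523) = -13630/(-3179) - 10439/(-27523) = -13630*(-1/3179) - 10439*(-1/27523) = 13630/3179 + 10439/27523 = 24019063/5146801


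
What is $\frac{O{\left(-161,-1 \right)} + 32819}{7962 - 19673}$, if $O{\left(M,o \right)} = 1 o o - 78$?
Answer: $- \frac{32742}{11711} \approx -2.7958$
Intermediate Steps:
$O{\left(M,o \right)} = -78 + o^{2}$ ($O{\left(M,o \right)} = o o - 78 = o^{2} - 78 = -78 + o^{2}$)
$\frac{O{\left(-161,-1 \right)} + 32819}{7962 - 19673} = \frac{\left(-78 + \left(-1\right)^{2}\right) + 32819}{7962 - 19673} = \frac{\left(-78 + 1\right) + 32819}{-11711} = \left(-77 + 32819\right) \left(- \frac{1}{11711}\right) = 32742 \left(- \frac{1}{11711}\right) = - \frac{32742}{11711}$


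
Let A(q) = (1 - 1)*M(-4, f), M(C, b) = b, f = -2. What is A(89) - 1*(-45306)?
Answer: 45306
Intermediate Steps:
A(q) = 0 (A(q) = (1 - 1)*(-2) = 0*(-2) = 0)
A(89) - 1*(-45306) = 0 - 1*(-45306) = 0 + 45306 = 45306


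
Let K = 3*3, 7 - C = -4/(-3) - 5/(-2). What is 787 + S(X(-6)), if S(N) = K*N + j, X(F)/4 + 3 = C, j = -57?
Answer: 736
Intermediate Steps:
C = 19/6 (C = 7 - (-4/(-3) - 5/(-2)) = 7 - (-4*(-1/3) - 5*(-1/2)) = 7 - (4/3 + 5/2) = 7 - 1*23/6 = 7 - 23/6 = 19/6 ≈ 3.1667)
K = 9
X(F) = 2/3 (X(F) = -12 + 4*(19/6) = -12 + 38/3 = 2/3)
S(N) = -57 + 9*N (S(N) = 9*N - 57 = -57 + 9*N)
787 + S(X(-6)) = 787 + (-57 + 9*(2/3)) = 787 + (-57 + 6) = 787 - 51 = 736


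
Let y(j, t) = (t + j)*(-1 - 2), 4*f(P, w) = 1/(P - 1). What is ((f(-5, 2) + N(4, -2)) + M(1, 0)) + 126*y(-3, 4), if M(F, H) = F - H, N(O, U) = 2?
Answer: -9001/24 ≈ -375.04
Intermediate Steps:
f(P, w) = 1/(4*(-1 + P)) (f(P, w) = 1/(4*(P - 1)) = 1/(4*(-1 + P)))
y(j, t) = -3*j - 3*t (y(j, t) = (j + t)*(-3) = -3*j - 3*t)
((f(-5, 2) + N(4, -2)) + M(1, 0)) + 126*y(-3, 4) = ((1/(4*(-1 - 5)) + 2) + (1 - 1*0)) + 126*(-3*(-3) - 3*4) = (((¼)/(-6) + 2) + (1 + 0)) + 126*(9 - 12) = (((¼)*(-⅙) + 2) + 1) + 126*(-3) = ((-1/24 + 2) + 1) - 378 = (47/24 + 1) - 378 = 71/24 - 378 = -9001/24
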